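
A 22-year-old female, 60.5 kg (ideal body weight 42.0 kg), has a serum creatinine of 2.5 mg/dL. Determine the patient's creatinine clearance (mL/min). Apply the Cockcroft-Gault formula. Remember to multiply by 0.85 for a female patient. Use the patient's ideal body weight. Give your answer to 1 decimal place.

CrCl = (140 − 22) × 42 / (72 × 2.5) × 0.85 = 4956.0 / 180.00 × 0.85 ≈ 23.4 mL/min

23.4 mL/min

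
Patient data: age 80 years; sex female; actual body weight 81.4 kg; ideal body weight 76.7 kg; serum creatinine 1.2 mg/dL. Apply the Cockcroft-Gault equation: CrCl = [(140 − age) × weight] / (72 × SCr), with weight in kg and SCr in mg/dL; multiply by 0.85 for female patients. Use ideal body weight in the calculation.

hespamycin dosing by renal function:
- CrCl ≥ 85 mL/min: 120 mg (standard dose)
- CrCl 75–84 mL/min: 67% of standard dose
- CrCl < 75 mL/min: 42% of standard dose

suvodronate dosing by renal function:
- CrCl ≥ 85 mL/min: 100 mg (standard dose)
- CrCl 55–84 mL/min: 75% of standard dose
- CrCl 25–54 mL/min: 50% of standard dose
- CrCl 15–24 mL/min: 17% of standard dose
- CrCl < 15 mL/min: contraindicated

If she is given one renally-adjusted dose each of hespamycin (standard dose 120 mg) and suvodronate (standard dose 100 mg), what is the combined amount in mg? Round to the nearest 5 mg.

100 mg

CrCl = (140 − 80) × 76.7 / (72 × 1.2) × 0.85 = 4602.0 / 86.40 × 0.85 ≈ 45.3 mL/min
CrCl ≈ 45 mL/min.
hespamycin: < 75 mL/min → 42% of 120 mg = 50.4 mg.
suvodronate: 25–54 mL/min → 50% of 100 mg = 50 mg.
Total = 50.4 + 50 = 100.4 mg.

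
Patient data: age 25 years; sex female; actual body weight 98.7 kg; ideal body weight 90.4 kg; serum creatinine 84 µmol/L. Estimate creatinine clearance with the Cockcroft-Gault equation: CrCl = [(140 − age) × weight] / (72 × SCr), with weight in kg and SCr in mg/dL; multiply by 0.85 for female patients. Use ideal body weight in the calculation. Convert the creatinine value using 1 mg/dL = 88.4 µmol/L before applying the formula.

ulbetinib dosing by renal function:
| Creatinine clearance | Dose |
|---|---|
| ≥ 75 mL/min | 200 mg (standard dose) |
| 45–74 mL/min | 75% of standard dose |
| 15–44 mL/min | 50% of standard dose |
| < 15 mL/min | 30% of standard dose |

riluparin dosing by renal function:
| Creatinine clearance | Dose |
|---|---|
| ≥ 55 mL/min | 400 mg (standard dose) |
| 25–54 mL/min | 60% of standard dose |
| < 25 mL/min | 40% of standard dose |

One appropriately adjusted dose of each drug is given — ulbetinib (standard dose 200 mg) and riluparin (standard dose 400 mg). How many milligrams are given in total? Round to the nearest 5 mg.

600 mg

SCr = 84 / 88.4 = 0.95 mg/dL
CrCl = (140 − 25) × 90.4 / (72 × 0.95) × 0.85 = 10396.0 / 68.40 × 0.85 ≈ 129.2 mL/min
CrCl ≈ 129 mL/min.
ulbetinib: ≥ 75 mL/min → 100% of 200 mg = 200 mg.
riluparin: ≥ 55 mL/min → 100% of 400 mg = 400 mg.
Total = 200 + 400 = 600 mg.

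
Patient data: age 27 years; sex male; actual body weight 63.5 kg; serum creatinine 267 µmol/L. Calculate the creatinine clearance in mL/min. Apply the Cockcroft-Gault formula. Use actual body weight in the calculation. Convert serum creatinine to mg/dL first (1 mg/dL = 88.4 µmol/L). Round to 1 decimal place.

33.0 mL/min

SCr = 267 / 88.4 = 3.02 mg/dL
CrCl = (140 − 27) × 63.5 / (72 × 3.02) = 7175.5 / 217.44 ≈ 33.0 mL/min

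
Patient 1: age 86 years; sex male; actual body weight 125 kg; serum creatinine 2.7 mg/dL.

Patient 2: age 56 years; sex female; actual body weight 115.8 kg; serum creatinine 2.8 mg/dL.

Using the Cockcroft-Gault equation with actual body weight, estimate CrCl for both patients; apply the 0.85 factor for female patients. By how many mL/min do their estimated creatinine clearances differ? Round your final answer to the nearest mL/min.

Patient 1: CrCl = (140 − 86) × 125 / (72 × 2.7) = 6750.0 / 194.40 ≈ 34.7 mL/min
Patient 2: CrCl = (140 − 56) × 115.8 / (72 × 2.8) × 0.85 = 9727.2 / 201.60 × 0.85 ≈ 41.0 mL/min
|34.7 − 41.0| = 6.3 mL/min

6 mL/min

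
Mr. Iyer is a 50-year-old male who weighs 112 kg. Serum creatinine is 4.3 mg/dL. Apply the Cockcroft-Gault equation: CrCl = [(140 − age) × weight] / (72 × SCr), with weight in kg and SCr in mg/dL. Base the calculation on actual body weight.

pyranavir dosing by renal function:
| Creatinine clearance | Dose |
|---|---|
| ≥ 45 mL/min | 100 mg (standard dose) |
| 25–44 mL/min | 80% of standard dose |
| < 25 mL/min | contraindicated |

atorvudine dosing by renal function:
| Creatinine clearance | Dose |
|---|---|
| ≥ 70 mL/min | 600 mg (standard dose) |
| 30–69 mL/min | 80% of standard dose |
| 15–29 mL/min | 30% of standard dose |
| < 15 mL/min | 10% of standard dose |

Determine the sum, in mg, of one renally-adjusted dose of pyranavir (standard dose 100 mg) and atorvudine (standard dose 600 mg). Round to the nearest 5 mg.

CrCl = (140 − 50) × 112 / (72 × 4.3) = 10080.0 / 309.60 ≈ 32.6 mL/min
CrCl ≈ 33 mL/min.
pyranavir: 25–44 mL/min → 80% of 100 mg = 80 mg.
atorvudine: 30–69 mL/min → 80% of 600 mg = 480 mg.
Total = 80 + 480 = 560 mg.

560 mg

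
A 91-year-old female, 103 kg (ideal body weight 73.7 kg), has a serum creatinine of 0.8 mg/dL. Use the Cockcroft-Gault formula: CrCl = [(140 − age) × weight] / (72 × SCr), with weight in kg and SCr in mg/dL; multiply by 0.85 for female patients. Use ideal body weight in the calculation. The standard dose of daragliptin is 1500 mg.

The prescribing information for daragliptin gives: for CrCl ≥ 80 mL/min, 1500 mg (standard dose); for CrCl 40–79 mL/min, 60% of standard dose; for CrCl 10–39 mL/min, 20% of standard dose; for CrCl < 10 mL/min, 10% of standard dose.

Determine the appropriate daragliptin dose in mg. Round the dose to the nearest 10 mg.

CrCl = (140 − 91) × 73.7 / (72 × 0.8) × 0.85 = 3611.3 / 57.60 × 0.85 ≈ 53.3 mL/min
CrCl ≈ 53 mL/min → bracket 40–79 mL/min.
60% of 1500 mg = 900 mg

900 mg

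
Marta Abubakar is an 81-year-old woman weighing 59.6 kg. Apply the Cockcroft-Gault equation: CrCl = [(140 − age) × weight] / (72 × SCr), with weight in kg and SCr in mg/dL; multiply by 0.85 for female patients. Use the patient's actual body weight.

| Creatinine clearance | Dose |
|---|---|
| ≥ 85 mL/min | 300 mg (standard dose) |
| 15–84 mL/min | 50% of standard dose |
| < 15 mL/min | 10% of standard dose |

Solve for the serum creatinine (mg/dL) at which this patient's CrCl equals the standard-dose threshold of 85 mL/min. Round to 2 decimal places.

0.49 mg/dL

Standard dose requires CrCl ≥ 85 mL/min.
Set (140 − 81) × 59.6 × 0.85 / (72 × SCr) = 85
SCr = (140 − 81) × 59.6 × 0.85 / (72 × 85) = 0.488 mg/dL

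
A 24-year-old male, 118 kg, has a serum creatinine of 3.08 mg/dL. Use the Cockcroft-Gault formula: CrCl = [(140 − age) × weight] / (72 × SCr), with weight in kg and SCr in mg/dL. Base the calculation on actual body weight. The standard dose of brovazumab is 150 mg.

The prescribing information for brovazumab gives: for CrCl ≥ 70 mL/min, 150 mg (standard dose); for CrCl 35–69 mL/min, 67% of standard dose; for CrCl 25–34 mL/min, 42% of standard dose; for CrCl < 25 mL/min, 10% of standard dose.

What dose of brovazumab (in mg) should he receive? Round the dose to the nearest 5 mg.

CrCl = (140 − 24) × 118 / (72 × 3.08) = 13688.0 / 221.76 ≈ 61.7 mL/min
CrCl ≈ 62 mL/min → bracket 35–69 mL/min.
67% of 150 mg = 100.5 mg → 100 mg

100 mg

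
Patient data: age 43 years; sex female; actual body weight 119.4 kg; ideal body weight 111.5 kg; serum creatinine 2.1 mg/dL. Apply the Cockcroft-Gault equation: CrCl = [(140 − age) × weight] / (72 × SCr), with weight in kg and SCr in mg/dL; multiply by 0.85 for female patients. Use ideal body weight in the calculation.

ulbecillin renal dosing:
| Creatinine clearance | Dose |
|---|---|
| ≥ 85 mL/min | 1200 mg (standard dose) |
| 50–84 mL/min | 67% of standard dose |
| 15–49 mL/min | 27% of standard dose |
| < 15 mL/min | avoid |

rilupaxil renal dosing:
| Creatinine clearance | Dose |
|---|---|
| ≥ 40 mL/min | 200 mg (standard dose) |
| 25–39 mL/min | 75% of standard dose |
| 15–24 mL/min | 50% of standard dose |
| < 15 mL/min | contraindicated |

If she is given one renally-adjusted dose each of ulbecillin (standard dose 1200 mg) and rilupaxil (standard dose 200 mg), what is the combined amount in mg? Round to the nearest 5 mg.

CrCl = (140 − 43) × 111.5 / (72 × 2.1) × 0.85 = 10815.5 / 151.20 × 0.85 ≈ 60.8 mL/min
CrCl ≈ 61 mL/min.
ulbecillin: 50–84 mL/min → 67% of 1200 mg = 804 mg.
rilupaxil: ≥ 40 mL/min → 100% of 200 mg = 200 mg.
Total = 804 + 200 = 1004 mg.

1005 mg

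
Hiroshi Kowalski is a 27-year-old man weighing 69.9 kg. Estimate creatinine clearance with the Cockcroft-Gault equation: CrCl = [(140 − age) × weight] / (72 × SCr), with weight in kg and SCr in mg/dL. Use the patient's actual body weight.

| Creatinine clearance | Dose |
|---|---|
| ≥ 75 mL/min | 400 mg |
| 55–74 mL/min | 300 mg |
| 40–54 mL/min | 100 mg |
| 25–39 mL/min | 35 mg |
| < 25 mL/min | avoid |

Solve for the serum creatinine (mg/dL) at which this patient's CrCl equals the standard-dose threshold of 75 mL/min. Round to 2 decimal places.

Standard dose requires CrCl ≥ 75 mL/min.
Set (140 − 27) × 69.9 / (72 × SCr) = 75
SCr = (140 − 27) × 69.9 / (72 × 75) = 1.463 mg/dL

1.46 mg/dL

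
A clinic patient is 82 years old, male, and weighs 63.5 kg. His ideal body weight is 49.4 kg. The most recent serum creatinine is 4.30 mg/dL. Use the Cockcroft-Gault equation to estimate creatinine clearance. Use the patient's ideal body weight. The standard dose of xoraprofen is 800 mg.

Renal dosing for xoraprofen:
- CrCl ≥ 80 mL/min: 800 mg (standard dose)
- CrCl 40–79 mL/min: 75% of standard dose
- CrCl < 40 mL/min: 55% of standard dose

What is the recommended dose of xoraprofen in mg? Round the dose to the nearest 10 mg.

440 mg

CrCl = (140 − 82) × 49.4 / (72 × 4.3) = 2865.2 / 309.60 ≈ 9.3 mL/min
CrCl ≈ 9 mL/min → bracket < 40 mL/min.
55% of 800 mg = 440 mg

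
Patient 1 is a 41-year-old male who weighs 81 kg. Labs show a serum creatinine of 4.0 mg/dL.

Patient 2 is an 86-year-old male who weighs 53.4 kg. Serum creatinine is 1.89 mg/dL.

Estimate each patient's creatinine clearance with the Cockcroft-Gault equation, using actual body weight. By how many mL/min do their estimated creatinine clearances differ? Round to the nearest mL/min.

Patient 1: CrCl = (140 − 41) × 81 / (72 × 4) = 8019.0 / 288.00 ≈ 27.8 mL/min
Patient 2: CrCl = (140 − 86) × 53.4 / (72 × 1.89) = 2883.6 / 136.08 ≈ 21.2 mL/min
|27.8 − 21.2| = 6.6 mL/min

7 mL/min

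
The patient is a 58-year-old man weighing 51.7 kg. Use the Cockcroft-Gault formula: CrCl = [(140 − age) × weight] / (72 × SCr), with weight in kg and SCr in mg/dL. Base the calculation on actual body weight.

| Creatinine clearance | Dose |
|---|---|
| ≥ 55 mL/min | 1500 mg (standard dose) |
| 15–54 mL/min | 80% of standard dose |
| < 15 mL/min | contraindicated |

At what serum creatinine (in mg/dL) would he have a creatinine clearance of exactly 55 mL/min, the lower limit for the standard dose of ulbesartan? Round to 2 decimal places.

1.07 mg/dL

Standard dose requires CrCl ≥ 55 mL/min.
Set (140 − 58) × 51.7 / (72 × SCr) = 55
SCr = (140 − 58) × 51.7 / (72 × 55) = 1.071 mg/dL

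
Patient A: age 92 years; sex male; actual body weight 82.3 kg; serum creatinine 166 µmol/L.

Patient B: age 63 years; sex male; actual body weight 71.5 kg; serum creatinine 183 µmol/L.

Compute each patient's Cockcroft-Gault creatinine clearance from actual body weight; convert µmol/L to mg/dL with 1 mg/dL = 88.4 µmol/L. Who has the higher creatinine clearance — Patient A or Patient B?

Patient B

Patient A: SCr = 166 / 88.4 = 1.878 mg/dL
Patient A: CrCl = (140 − 92) × 82.3 / (72 × 1.878) = 3950.4 / 135.22 ≈ 29.2 mL/min
Patient B: SCr = 183 / 88.4 = 2.07 mg/dL
Patient B: CrCl = (140 − 63) × 71.5 / (72 × 2.07) = 5505.5 / 149.04 ≈ 36.9 mL/min
29.2 vs 36.9 mL/min → Patient B is higher.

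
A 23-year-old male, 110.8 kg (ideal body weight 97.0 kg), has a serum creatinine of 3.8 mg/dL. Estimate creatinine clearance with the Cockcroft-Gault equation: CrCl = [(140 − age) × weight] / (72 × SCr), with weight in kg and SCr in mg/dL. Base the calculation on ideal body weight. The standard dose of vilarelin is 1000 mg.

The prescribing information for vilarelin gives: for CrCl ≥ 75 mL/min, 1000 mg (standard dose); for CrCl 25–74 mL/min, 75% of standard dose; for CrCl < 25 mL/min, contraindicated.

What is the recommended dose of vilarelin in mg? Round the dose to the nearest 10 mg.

CrCl = (140 − 23) × 97 / (72 × 3.8) = 11349.0 / 273.60 ≈ 41.5 mL/min
CrCl ≈ 41 mL/min → bracket 25–74 mL/min.
75% of 1000 mg = 750 mg

750 mg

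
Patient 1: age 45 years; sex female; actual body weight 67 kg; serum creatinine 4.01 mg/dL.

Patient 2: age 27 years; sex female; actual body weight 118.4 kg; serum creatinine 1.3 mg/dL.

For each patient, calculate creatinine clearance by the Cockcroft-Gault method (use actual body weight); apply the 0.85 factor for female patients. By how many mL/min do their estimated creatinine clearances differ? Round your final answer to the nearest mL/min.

Patient 1: CrCl = (140 − 45) × 67 / (72 × 4.01) × 0.85 = 6365.0 / 288.72 × 0.85 ≈ 18.7 mL/min
Patient 2: CrCl = (140 − 27) × 118.4 / (72 × 1.3) × 0.85 = 13379.2 / 93.60 × 0.85 ≈ 121.5 mL/min
|18.7 − 121.5| = 102.8 mL/min

103 mL/min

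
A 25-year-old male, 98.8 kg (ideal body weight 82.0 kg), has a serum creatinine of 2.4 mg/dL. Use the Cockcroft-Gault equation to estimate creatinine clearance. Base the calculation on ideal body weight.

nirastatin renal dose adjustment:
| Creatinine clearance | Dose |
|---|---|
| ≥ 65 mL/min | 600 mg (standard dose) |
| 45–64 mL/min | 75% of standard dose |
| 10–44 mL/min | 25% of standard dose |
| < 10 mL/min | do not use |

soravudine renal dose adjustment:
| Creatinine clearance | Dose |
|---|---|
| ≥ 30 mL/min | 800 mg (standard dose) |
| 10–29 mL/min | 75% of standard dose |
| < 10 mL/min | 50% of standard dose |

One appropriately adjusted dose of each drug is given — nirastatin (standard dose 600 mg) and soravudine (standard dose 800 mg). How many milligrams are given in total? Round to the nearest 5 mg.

CrCl = (140 − 25) × 82 / (72 × 2.4) = 9430.0 / 172.80 ≈ 54.6 mL/min
CrCl ≈ 55 mL/min.
nirastatin: 45–64 mL/min → 75% of 600 mg = 450 mg.
soravudine: ≥ 30 mL/min → 100% of 800 mg = 800 mg.
Total = 450 + 800 = 1250 mg.

1250 mg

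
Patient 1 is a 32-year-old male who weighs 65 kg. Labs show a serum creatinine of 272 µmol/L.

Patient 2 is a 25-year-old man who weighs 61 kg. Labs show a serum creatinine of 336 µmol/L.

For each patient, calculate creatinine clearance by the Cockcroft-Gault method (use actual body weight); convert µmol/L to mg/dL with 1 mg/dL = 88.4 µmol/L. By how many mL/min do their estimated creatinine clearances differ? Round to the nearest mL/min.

6 mL/min

Patient 1: SCr = 272 / 88.4 = 3.077 mg/dL
Patient 1: CrCl = (140 − 32) × 65 / (72 × 3.077) = 7020.0 / 221.54 ≈ 31.7 mL/min
Patient 2: SCr = 336 / 88.4 = 3.801 mg/dL
Patient 2: CrCl = (140 − 25) × 61 / (72 × 3.801) = 7015.0 / 273.67 ≈ 25.6 mL/min
|31.7 − 25.6| = 6.1 mL/min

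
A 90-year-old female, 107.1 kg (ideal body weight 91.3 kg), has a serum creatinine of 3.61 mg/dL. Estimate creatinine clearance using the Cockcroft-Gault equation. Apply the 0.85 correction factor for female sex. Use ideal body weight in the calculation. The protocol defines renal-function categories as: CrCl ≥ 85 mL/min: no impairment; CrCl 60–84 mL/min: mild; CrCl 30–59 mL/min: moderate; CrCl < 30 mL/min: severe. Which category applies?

severe

CrCl = (140 − 90) × 91.3 / (72 × 3.61) × 0.85 = 4565.0 / 259.92 × 0.85 ≈ 14.9 mL/min
15 mL/min falls in the 'severe' range.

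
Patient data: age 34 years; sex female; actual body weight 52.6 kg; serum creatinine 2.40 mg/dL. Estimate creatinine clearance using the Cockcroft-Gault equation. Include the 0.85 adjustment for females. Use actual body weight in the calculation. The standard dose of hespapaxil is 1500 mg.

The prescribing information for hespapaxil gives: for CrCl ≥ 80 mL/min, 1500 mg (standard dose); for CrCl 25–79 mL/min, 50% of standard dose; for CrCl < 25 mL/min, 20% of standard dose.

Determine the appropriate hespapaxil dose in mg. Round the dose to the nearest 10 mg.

CrCl = (140 − 34) × 52.6 / (72 × 2.4) × 0.85 = 5575.6 / 172.80 × 0.85 ≈ 27.4 mL/min
CrCl ≈ 27 mL/min → bracket 25–79 mL/min.
50% of 1500 mg = 750 mg

750 mg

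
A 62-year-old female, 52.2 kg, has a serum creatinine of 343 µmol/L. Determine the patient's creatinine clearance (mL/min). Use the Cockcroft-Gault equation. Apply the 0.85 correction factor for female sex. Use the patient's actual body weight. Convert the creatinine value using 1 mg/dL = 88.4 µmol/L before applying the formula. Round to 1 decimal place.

SCr = 343 / 88.4 = 3.88 mg/dL
CrCl = (140 − 62) × 52.2 / (72 × 3.88) × 0.85 = 4071.6 / 279.36 × 0.85 ≈ 12.4 mL/min

12.4 mL/min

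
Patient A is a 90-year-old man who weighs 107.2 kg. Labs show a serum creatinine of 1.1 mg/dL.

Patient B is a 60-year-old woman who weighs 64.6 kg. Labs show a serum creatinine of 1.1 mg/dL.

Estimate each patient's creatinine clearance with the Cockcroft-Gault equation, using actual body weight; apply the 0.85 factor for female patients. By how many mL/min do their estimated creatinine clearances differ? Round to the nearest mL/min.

12 mL/min

Patient A: CrCl = (140 − 90) × 107.2 / (72 × 1.1) = 5360.0 / 79.20 ≈ 67.7 mL/min
Patient B: CrCl = (140 − 60) × 64.6 / (72 × 1.1) × 0.85 = 5168.0 / 79.20 × 0.85 ≈ 55.5 mL/min
|67.7 − 55.5| = 12.2 mL/min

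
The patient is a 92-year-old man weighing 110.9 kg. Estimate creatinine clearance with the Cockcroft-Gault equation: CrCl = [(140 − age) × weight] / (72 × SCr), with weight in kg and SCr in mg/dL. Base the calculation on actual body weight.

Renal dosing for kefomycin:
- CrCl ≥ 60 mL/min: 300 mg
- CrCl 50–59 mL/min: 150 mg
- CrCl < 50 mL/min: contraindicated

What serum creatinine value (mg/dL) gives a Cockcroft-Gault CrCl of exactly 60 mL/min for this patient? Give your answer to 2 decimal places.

Standard dose requires CrCl ≥ 60 mL/min.
Set (140 − 92) × 110.9 / (72 × SCr) = 60
SCr = (140 − 92) × 110.9 / (72 × 60) = 1.232 mg/dL

1.23 mg/dL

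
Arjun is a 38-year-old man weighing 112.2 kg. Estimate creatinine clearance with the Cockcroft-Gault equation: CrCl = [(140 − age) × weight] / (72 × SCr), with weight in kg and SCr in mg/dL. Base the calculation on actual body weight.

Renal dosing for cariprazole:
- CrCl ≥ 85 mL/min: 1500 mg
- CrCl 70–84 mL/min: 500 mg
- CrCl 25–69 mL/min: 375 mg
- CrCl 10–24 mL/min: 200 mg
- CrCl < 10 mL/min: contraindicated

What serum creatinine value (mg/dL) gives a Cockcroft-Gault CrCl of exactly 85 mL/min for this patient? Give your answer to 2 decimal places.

1.87 mg/dL

Standard dose requires CrCl ≥ 85 mL/min.
Set (140 − 38) × 112.2 / (72 × SCr) = 85
SCr = (140 − 38) × 112.2 / (72 × 85) = 1.870 mg/dL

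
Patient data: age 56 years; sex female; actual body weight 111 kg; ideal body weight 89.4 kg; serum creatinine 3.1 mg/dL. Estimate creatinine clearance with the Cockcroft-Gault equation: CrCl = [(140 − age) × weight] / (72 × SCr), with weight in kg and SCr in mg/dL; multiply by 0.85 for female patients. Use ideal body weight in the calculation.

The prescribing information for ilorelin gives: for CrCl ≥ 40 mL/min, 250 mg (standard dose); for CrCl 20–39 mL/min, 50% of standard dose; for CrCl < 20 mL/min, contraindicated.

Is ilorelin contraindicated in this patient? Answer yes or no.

CrCl = (140 − 56) × 89.4 / (72 × 3.1) × 0.85 = 7509.6 / 223.20 × 0.85 ≈ 28.6 mL/min
CrCl ≈ 29 mL/min, which is ≥ 20 mL/min.

no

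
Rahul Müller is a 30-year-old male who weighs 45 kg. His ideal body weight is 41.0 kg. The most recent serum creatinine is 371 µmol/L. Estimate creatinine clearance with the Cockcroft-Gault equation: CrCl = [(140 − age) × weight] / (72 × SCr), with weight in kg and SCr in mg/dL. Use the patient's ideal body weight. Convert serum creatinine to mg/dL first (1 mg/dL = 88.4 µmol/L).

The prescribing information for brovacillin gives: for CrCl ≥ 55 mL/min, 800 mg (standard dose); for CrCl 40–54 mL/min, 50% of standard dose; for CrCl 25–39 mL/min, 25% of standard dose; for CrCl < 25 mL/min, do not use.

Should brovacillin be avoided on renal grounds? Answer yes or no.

yes

SCr = 371 / 88.4 = 4.197 mg/dL
CrCl = (140 − 30) × 41 / (72 × 4.197) = 4510.0 / 302.18 ≈ 14.9 mL/min
CrCl ≈ 15 mL/min, which is < 25 mL/min.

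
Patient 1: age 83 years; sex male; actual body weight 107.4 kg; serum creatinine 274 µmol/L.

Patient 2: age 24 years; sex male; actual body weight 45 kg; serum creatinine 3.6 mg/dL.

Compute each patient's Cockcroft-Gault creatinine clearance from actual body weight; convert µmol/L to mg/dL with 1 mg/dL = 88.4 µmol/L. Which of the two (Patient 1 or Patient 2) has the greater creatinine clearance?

Patient 1

Patient 1: SCr = 274 / 88.4 = 3.1 mg/dL
Patient 1: CrCl = (140 − 83) × 107.4 / (72 × 3.1) = 6121.8 / 223.20 ≈ 27.4 mL/min
Patient 2: CrCl = (140 − 24) × 45 / (72 × 3.6) = 5220.0 / 259.20 ≈ 20.1 mL/min
27.4 vs 20.1 mL/min → Patient 1 is higher.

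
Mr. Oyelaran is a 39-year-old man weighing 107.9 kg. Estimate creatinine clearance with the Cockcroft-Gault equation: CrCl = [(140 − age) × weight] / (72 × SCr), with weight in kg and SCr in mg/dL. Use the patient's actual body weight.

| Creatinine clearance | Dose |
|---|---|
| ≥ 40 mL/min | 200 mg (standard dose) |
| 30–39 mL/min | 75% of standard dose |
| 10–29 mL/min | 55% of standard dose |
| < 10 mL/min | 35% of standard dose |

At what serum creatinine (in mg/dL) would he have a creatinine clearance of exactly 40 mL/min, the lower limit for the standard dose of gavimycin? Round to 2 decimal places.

3.78 mg/dL

Standard dose requires CrCl ≥ 40 mL/min.
Set (140 − 39) × 107.9 / (72 × SCr) = 40
SCr = (140 − 39) × 107.9 / (72 × 40) = 3.784 mg/dL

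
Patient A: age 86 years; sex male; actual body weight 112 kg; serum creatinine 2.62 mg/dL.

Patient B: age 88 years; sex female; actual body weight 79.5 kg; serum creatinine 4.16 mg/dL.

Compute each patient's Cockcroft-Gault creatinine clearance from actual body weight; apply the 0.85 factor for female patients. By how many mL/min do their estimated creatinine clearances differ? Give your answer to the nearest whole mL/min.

Patient A: CrCl = (140 − 86) × 112 / (72 × 2.62) = 6048.0 / 188.64 ≈ 32.1 mL/min
Patient B: CrCl = (140 − 88) × 79.5 / (72 × 4.16) × 0.85 = 4134.0 / 299.52 × 0.85 ≈ 11.7 mL/min
|32.1 − 11.7| = 20.4 mL/min

20 mL/min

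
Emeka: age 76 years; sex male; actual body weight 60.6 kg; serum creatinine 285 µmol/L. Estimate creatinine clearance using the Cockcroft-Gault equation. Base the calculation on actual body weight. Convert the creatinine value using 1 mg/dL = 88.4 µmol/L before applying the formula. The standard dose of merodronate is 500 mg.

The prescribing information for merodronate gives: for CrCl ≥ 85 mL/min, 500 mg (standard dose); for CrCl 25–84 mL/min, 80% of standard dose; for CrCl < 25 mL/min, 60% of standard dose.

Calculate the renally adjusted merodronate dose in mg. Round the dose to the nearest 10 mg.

SCr = 285 / 88.4 = 3.224 mg/dL
CrCl = (140 − 76) × 60.6 / (72 × 3.224) = 3878.4 / 232.13 ≈ 16.7 mL/min
CrCl ≈ 17 mL/min → bracket < 25 mL/min.
60% of 500 mg = 300 mg

300 mg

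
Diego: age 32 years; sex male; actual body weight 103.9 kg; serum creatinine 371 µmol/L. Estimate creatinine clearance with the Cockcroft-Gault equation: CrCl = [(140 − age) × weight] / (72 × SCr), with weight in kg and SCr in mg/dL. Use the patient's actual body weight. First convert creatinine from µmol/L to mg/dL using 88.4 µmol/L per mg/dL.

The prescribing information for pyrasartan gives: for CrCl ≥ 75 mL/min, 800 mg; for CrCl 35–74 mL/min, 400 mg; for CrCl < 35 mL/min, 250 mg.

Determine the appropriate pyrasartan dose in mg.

400 mg

SCr = 371 / 88.4 = 4.197 mg/dL
CrCl = (140 − 32) × 103.9 / (72 × 4.197) = 11221.2 / 302.18 ≈ 37.1 mL/min
CrCl ≈ 37 mL/min → bracket 35–74 mL/min.
Dose for this bracket: 400 mg.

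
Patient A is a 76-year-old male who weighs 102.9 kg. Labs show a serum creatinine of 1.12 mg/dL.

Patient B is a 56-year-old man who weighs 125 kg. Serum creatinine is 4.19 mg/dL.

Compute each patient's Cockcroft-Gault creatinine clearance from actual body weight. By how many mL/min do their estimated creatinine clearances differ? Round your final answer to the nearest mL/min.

Patient A: CrCl = (140 − 76) × 102.9 / (72 × 1.12) = 6585.6 / 80.64 ≈ 81.7 mL/min
Patient B: CrCl = (140 − 56) × 125 / (72 × 4.19) = 10500.0 / 301.68 ≈ 34.8 mL/min
|81.7 − 34.8| = 46.9 mL/min

47 mL/min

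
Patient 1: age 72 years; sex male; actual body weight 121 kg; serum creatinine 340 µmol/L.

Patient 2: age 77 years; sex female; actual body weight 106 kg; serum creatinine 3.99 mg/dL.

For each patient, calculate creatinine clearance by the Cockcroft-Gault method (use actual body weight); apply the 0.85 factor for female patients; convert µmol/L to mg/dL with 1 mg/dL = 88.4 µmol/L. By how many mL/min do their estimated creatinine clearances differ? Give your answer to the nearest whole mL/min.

10 mL/min

Patient 1: SCr = 340 / 88.4 = 3.846 mg/dL
Patient 1: CrCl = (140 − 72) × 121 / (72 × 3.846) = 8228.0 / 276.91 ≈ 29.7 mL/min
Patient 2: CrCl = (140 − 77) × 106 / (72 × 3.99) × 0.85 = 6678.0 / 287.28 × 0.85 ≈ 19.8 mL/min
|29.7 − 19.8| = 9.9 mL/min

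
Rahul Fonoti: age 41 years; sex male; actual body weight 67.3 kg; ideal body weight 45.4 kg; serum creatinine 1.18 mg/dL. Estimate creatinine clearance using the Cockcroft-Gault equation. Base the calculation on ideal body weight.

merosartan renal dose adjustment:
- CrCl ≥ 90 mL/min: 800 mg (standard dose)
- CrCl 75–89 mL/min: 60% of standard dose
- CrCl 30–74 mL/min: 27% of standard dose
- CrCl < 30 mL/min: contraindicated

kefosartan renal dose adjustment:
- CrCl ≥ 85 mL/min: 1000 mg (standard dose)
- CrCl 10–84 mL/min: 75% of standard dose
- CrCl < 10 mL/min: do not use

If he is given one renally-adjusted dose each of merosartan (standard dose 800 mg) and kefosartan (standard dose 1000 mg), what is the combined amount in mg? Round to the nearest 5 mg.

965 mg

CrCl = (140 − 41) × 45.4 / (72 × 1.18) = 4494.6 / 84.96 ≈ 52.9 mL/min
CrCl ≈ 53 mL/min.
merosartan: 30–74 mL/min → 27% of 800 mg = 216 mg.
kefosartan: 10–84 mL/min → 75% of 1000 mg = 750 mg.
Total = 216 + 750 = 966 mg.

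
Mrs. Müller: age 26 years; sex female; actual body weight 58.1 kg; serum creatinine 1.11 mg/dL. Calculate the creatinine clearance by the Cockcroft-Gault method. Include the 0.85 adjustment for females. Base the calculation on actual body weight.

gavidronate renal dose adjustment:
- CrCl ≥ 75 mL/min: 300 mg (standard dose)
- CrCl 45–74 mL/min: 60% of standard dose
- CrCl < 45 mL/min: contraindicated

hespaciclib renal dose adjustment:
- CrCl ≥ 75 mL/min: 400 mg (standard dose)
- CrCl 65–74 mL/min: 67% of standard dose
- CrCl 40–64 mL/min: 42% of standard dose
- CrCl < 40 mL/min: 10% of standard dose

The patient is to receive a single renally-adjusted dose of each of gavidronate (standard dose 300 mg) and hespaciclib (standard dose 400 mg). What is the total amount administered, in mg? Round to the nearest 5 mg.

CrCl = (140 − 26) × 58.1 / (72 × 1.11) × 0.85 = 6623.4 / 79.92 × 0.85 ≈ 70.4 mL/min
CrCl ≈ 70 mL/min.
gavidronate: 45–74 mL/min → 60% of 300 mg = 180 mg.
hespaciclib: 65–74 mL/min → 67% of 400 mg = 268 mg.
Total = 180 + 268 = 448 mg.

450 mg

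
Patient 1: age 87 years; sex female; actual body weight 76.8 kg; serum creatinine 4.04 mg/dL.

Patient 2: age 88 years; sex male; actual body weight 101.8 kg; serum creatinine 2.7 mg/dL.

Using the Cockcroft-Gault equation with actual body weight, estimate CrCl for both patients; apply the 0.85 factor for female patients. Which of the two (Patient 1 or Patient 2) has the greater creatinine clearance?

Patient 2

Patient 1: CrCl = (140 − 87) × 76.8 / (72 × 4.04) × 0.85 = 4070.4 / 290.88 × 0.85 ≈ 11.9 mL/min
Patient 2: CrCl = (140 − 88) × 101.8 / (72 × 2.7) = 5293.6 / 194.40 ≈ 27.2 mL/min
11.9 vs 27.2 mL/min → Patient 2 is higher.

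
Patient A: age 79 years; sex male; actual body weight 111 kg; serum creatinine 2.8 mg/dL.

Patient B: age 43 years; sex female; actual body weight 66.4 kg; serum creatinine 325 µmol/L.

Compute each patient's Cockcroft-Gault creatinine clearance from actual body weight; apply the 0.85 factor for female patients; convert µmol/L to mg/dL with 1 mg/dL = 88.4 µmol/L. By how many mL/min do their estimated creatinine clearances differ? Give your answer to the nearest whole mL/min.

13 mL/min

Patient A: CrCl = (140 − 79) × 111 / (72 × 2.8) = 6771.0 / 201.60 ≈ 33.6 mL/min
Patient B: SCr = 325 / 88.4 = 3.676 mg/dL
Patient B: CrCl = (140 − 43) × 66.4 / (72 × 3.676) × 0.85 = 6440.8 / 264.67 × 0.85 ≈ 20.7 mL/min
|33.6 − 20.7| = 12.9 mL/min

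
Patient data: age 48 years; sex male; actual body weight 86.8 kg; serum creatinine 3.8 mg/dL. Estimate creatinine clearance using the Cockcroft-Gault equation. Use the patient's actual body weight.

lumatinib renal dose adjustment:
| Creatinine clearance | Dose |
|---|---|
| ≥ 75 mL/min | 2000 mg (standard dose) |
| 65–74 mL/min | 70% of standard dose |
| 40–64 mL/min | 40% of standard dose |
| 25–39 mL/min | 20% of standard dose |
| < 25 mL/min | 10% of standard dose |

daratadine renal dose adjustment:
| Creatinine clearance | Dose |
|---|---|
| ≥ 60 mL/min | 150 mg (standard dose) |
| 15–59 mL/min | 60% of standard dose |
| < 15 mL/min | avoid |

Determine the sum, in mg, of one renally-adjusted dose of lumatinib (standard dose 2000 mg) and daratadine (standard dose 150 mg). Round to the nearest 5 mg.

490 mg

CrCl = (140 − 48) × 86.8 / (72 × 3.8) = 7985.6 / 273.60 ≈ 29.2 mL/min
CrCl ≈ 29 mL/min.
lumatinib: 25–39 mL/min → 20% of 2000 mg = 400 mg.
daratadine: 15–59 mL/min → 60% of 150 mg = 90 mg.
Total = 400 + 90 = 490 mg.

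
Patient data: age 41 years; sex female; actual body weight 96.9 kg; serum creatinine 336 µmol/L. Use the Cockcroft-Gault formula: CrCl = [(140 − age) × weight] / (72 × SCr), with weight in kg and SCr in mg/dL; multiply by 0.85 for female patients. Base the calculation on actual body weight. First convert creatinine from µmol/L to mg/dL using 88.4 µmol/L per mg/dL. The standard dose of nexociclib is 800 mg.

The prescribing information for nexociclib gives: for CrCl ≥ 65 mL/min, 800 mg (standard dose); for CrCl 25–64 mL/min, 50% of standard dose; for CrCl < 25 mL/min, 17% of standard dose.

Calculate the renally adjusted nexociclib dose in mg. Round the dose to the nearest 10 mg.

400 mg

SCr = 336 / 88.4 = 3.801 mg/dL
CrCl = (140 − 41) × 96.9 / (72 × 3.801) × 0.85 = 9593.1 / 273.67 × 0.85 ≈ 29.8 mL/min
CrCl ≈ 30 mL/min → bracket 25–64 mL/min.
50% of 800 mg = 400 mg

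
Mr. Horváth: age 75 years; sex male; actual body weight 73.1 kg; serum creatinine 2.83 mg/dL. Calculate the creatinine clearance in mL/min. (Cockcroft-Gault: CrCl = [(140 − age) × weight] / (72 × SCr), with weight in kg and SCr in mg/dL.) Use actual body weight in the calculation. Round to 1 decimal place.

23.3 mL/min

CrCl = (140 − 75) × 73.1 / (72 × 2.83) = 4751.5 / 203.76 ≈ 23.3 mL/min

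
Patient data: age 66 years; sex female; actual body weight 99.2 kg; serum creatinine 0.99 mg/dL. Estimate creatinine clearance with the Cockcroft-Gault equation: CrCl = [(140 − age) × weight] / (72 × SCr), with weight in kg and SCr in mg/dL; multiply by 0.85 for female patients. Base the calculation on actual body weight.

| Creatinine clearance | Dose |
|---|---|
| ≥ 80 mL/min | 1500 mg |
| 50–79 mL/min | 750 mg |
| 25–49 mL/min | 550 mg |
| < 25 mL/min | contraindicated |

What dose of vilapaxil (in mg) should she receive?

1500 mg

CrCl = (140 − 66) × 99.2 / (72 × 0.99) × 0.85 = 7340.8 / 71.28 × 0.85 ≈ 87.5 mL/min
CrCl ≈ 88 mL/min → bracket ≥ 80 mL/min.
Dose for this bracket: 1500 mg.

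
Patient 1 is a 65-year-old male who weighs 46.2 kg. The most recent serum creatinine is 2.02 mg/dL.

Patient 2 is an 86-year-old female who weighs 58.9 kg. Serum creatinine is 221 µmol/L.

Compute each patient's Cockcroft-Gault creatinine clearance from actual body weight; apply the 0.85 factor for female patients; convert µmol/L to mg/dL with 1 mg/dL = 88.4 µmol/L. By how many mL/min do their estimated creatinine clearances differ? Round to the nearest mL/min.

9 mL/min

Patient 1: CrCl = (140 − 65) × 46.2 / (72 × 2.02) = 3465.0 / 145.44 ≈ 23.8 mL/min
Patient 2: SCr = 221 / 88.4 = 2.5 mg/dL
Patient 2: CrCl = (140 − 86) × 58.9 / (72 × 2.5) × 0.85 = 3180.6 / 180.00 × 0.85 ≈ 15.0 mL/min
|23.8 − 15.0| = 8.8 mL/min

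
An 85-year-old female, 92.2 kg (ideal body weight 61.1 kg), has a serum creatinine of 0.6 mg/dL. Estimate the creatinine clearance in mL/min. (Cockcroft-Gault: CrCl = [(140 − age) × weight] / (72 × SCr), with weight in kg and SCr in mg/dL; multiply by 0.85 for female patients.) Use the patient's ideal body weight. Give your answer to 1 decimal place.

66.1 mL/min

CrCl = (140 − 85) × 61.1 / (72 × 0.6) × 0.85 = 3360.5 / 43.20 × 0.85 ≈ 66.1 mL/min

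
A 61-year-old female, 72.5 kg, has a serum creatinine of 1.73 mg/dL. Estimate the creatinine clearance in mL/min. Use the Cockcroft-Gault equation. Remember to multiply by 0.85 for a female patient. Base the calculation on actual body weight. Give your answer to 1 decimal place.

39.1 mL/min

CrCl = (140 − 61) × 72.5 / (72 × 1.73) × 0.85 = 5727.5 / 124.56 × 0.85 ≈ 39.1 mL/min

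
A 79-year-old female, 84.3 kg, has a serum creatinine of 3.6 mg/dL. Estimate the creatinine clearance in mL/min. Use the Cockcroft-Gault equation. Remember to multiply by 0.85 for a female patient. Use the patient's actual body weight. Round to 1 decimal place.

16.9 mL/min

CrCl = (140 − 79) × 84.3 / (72 × 3.6) × 0.85 = 5142.3 / 259.20 × 0.85 ≈ 16.9 mL/min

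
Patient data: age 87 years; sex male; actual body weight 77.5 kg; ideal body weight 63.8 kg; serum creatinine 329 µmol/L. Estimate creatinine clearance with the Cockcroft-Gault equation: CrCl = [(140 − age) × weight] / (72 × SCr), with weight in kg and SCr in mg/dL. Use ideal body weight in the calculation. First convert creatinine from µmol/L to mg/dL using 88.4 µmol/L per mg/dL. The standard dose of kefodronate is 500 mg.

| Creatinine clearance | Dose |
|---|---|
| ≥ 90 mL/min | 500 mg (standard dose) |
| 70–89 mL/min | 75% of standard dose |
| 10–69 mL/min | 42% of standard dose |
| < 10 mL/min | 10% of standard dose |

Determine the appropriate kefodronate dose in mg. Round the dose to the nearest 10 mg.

210 mg

SCr = 329 / 88.4 = 3.722 mg/dL
CrCl = (140 − 87) × 63.8 / (72 × 3.722) = 3381.4 / 267.98 ≈ 12.6 mL/min
CrCl ≈ 13 mL/min → bracket 10–69 mL/min.
42% of 500 mg = 210 mg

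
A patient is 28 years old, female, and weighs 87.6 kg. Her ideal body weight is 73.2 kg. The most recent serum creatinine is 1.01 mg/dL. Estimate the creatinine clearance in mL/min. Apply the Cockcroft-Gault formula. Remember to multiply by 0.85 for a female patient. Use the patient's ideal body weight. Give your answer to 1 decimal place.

95.8 mL/min

CrCl = (140 − 28) × 73.2 / (72 × 1.01) × 0.85 = 8198.4 / 72.72 × 0.85 ≈ 95.8 mL/min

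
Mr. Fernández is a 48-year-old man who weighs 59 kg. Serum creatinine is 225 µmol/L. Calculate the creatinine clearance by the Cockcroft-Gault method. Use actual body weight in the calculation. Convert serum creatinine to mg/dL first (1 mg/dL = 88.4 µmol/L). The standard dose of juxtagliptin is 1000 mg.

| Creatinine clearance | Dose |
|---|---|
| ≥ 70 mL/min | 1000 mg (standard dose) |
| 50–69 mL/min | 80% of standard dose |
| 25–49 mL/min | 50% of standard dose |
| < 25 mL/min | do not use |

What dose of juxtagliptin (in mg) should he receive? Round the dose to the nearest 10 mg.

SCr = 225 / 88.4 = 2.545 mg/dL
CrCl = (140 − 48) × 59 / (72 × 2.545) = 5428.0 / 183.24 ≈ 29.6 mL/min
CrCl ≈ 30 mL/min → bracket 25–49 mL/min.
50% of 1000 mg = 500 mg

500 mg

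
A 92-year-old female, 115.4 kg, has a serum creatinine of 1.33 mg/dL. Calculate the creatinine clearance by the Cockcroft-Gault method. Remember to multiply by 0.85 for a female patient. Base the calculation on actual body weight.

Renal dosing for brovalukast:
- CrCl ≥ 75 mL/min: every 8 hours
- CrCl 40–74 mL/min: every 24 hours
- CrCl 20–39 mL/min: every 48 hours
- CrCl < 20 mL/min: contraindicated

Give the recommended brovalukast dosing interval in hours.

every 24 hours

CrCl = (140 − 92) × 115.4 / (72 × 1.33) × 0.85 = 5539.2 / 95.76 × 0.85 ≈ 49.2 mL/min
CrCl ≈ 49 mL/min → bracket 40–74 mL/min → every 24 hours.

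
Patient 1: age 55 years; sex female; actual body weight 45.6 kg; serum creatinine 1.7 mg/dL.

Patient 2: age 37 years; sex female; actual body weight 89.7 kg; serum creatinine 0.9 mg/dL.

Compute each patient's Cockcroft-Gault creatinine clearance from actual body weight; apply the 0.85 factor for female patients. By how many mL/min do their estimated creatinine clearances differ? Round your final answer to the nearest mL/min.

Patient 1: CrCl = (140 − 55) × 45.6 / (72 × 1.7) × 0.85 = 3876.0 / 122.40 × 0.85 ≈ 26.9 mL/min
Patient 2: CrCl = (140 − 37) × 89.7 / (72 × 0.9) × 0.85 = 9239.1 / 64.80 × 0.85 ≈ 121.2 mL/min
|26.9 − 121.2| = 94.3 mL/min

94 mL/min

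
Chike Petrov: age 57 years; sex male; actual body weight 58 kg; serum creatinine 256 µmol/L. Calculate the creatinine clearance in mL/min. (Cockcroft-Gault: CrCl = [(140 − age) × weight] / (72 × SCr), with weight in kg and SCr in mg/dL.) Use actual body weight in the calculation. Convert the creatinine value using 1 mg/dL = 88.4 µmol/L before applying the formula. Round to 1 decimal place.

23.1 mL/min

SCr = 256 / 88.4 = 2.896 mg/dL
CrCl = (140 − 57) × 58 / (72 × 2.896) = 4814.0 / 208.51 ≈ 23.1 mL/min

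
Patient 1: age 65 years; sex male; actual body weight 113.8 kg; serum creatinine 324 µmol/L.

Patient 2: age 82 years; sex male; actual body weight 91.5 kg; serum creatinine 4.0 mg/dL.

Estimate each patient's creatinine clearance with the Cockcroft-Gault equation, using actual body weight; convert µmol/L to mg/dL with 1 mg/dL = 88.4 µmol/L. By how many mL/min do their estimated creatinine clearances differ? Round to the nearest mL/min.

14 mL/min

Patient 1: SCr = 324 / 88.4 = 3.665 mg/dL
Patient 1: CrCl = (140 − 65) × 113.8 / (72 × 3.665) = 8535.0 / 263.88 ≈ 32.3 mL/min
Patient 2: CrCl = (140 − 82) × 91.5 / (72 × 4) = 5307.0 / 288.00 ≈ 18.4 mL/min
|32.3 − 18.4| = 13.9 mL/min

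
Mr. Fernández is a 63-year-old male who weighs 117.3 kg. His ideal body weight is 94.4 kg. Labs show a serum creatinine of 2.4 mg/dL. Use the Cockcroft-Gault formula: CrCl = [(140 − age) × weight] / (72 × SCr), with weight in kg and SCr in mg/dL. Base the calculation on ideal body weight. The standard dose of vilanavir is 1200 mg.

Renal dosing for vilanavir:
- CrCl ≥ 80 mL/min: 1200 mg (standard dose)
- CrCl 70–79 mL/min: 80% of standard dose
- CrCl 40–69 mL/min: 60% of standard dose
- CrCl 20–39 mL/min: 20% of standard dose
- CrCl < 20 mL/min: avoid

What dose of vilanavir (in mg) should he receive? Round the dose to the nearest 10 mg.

CrCl = (140 − 63) × 94.4 / (72 × 2.4) = 7268.8 / 172.80 ≈ 42.1 mL/min
CrCl ≈ 42 mL/min → bracket 40–69 mL/min.
60% of 1200 mg = 720 mg

720 mg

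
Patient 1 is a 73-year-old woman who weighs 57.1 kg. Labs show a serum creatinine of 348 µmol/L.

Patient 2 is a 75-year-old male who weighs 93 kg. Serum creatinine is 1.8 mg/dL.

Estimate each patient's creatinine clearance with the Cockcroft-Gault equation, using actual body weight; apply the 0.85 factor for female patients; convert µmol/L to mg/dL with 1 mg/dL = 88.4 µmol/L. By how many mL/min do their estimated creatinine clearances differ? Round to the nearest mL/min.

Patient 1: SCr = 348 / 88.4 = 3.937 mg/dL
Patient 1: CrCl = (140 − 73) × 57.1 / (72 × 3.937) × 0.85 = 3825.7 / 283.46 × 0.85 ≈ 11.5 mL/min
Patient 2: CrCl = (140 − 75) × 93 / (72 × 1.8) = 6045.0 / 129.60 ≈ 46.6 mL/min
|11.5 − 46.6| = 35.1 mL/min

35 mL/min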